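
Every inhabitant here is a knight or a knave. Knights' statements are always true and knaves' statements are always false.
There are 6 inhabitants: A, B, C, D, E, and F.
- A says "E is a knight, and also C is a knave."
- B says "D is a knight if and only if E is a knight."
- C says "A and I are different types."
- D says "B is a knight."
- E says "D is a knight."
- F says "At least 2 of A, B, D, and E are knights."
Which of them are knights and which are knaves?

Knights: B, C, D, E, and F. Knaves: A.

A is a knave; "E is a knight, and also C is a knave" is False, as required.
B (knight): "D is a knight if and only if E is a knight" — true. ✓
Since C is a knight, "A and I are different types" needs to be true, which holds.
D is a knight; "B is a knight" is true, as required.
E (knight): "D is a knight" — true. ✓
F is a knight, so "at least 2 of A, B, D, and E are knights" must be true — and it is.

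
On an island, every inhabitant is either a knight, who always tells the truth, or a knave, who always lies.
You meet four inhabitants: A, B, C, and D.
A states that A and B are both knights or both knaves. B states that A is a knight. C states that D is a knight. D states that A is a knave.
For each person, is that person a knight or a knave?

A is a knight, B is a knight, C is a knave, and D is a knave.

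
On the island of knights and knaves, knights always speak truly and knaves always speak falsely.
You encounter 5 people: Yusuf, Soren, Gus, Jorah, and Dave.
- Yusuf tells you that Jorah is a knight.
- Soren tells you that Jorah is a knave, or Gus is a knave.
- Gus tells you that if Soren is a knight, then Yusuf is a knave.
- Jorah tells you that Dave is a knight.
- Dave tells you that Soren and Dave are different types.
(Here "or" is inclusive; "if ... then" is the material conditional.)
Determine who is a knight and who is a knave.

Knights: Yusuf, Gus, Jorah, and Dave. Knaves: Soren.

Since Yusuf is a knight, "Jorah is a knight" needs to be true, which holds.
Soren is a knave; "Jorah is a knave, or Gus is a knave" is False, as required.
Since Gus is a knight, "if Soren is a knight, then Yusuf is a knave" needs to be true, which holds.
As a knight, Jorah's statement "Dave is a knight" should be true; it is.
Dave is a knight, and the claim "Soren and Dave are different types" is indeed true.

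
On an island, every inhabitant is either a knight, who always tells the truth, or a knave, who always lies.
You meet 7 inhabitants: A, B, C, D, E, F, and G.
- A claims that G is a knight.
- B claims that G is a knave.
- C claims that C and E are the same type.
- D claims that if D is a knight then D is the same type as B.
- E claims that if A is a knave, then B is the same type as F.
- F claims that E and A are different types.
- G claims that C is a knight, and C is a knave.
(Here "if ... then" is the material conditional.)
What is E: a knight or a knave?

E is a knight.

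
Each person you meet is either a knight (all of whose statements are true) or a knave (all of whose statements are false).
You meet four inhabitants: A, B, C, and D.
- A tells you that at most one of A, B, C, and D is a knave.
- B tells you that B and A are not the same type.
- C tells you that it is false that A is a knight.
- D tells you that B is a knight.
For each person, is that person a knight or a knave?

Suppose A is a knight. Then A's statement "at most one of A, B, C, and D is a knave" would have to be true. Checking the 8 ways to assign the others, none is consistent with every speaker.
(For instance, with B=knave, C=knight, D=knave, A's claim "at most one of A, B, C, and D is a knave" comes out false where it would need to be true.)
So A must be a knave, making "at most one of A, B, C, and D is a knave" false. Taking A=knave, B=knave, C=knight, D=knave, each remaining statement checks out:
  B (knave): "B and A are not the same type" — false. ✓
  C (knight): "it is false that A is a knight" — true. ✓
  D (knave): "B is a knight" — false. ✓
This is the unique consistent assignment.

A is a knave, B is a knave, C is a knight, and D is a knave.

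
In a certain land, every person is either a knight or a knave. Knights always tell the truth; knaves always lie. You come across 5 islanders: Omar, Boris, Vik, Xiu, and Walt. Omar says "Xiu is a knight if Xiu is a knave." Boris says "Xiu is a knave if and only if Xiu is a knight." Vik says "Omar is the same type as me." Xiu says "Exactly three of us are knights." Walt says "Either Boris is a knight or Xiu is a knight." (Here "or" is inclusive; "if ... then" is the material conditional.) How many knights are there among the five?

3

The unique consistent assignment is Omar=knight, Boris=knave, Vik=knave, Xiu=knight, Walt=knight.
That has 3 knights.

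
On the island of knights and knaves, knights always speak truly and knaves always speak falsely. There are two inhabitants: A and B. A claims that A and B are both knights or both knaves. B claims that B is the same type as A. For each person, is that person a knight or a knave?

Knights: A and B. Knaves: none.

A (knight): "A and B are both knights or both knaves" — True. ✓
As a knight, B's statement "B is the same type as A" should be True; it is.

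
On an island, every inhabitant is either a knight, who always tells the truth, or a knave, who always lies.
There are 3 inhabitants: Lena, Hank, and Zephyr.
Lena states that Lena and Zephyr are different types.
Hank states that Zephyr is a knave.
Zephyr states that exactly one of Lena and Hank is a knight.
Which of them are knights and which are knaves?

Lena is a knight, Hank is a knight, and Zephyr is a knave.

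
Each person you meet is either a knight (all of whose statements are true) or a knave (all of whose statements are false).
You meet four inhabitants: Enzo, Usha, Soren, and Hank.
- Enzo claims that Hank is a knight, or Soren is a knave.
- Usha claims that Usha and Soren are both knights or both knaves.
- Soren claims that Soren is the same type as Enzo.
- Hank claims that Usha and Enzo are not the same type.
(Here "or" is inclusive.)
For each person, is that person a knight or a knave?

Since Enzo is a knight, "Hank is a knight, or Soren is a knave" needs to be true, which holds.
Usha is a knave; "Usha and Soren are both knights or both knaves" is false, as required.
Since Soren is a knight, "Soren is the same type as Enzo" needs to be true, which holds.
As a knight, Hank's statement "Usha and Enzo are not the same type" should be true; it is.

Knights: Enzo, Soren, and Hank. Knaves: Usha.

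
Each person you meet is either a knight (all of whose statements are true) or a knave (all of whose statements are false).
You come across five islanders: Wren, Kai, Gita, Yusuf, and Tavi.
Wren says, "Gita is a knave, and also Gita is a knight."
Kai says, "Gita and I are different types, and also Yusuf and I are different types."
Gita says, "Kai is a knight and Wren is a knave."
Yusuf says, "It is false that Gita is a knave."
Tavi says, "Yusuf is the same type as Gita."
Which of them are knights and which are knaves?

As a knave, Wren's statement "Gita is a knave, and also Gita is a knight" should be false; it is.
Kai is a knave, and the claim "Gita and I are different types, and also Yusuf and I are different types" is indeed false.
Gita is a knave; "Kai is a knight and Wren is a knave" is false, as required.
Yusuf is a knave, and the claim "it is false that Gita is a knave" is indeed false.
As a knight, Tavi's statement "Yusuf is the same type as Gita" should be true; it is.

Wren is a knave, Kai is a knave, Gita is a knave, Yusuf is a knave, and Tavi is a knight.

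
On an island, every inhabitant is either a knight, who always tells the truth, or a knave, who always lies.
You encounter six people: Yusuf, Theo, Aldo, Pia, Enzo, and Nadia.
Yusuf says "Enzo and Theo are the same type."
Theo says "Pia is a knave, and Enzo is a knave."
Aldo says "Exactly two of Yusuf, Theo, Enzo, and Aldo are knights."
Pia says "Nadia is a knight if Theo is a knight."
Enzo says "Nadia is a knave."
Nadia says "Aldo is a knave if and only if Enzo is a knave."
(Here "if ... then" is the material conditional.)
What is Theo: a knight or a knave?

Theo is a knave.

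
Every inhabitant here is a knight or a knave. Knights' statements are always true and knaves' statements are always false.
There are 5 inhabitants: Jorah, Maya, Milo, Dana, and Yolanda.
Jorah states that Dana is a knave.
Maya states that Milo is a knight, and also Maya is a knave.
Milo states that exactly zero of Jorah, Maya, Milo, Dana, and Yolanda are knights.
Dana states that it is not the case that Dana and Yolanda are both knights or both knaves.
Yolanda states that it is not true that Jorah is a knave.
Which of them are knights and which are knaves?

Knights: Dana. Knaves: Jorah, Maya, Milo, and Yolanda.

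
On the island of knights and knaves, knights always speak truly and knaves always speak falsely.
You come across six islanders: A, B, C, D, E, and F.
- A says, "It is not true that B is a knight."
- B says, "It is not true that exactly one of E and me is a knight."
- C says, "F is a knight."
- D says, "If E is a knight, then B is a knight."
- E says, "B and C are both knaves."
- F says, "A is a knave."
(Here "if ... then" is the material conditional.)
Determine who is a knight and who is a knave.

Since A is a knight, "it is not true that B is a knight" needs to be True, which holds.
B is a knave, so "it is not true that exactly one of E and me is a knight" must be False — and it is.
As a knave, C's statement "F is a knight" should be False; it is.
D is a knave; "if E is a knight, then B is a knight" is False, as required.
As a knight, E's statement "B and C are both knaves" should be True; it is.
Since F is a knave, "A is a knave" needs to be False, which holds.

Knights: A and E. Knaves: B, C, D, and F.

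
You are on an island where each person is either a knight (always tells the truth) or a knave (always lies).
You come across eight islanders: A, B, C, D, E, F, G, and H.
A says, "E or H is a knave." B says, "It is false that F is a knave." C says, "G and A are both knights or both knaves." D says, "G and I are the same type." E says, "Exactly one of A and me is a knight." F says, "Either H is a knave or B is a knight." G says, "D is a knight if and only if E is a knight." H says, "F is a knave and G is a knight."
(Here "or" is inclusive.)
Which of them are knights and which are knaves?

A is a knave, B is a knave, C is a knave, D is a knight, E is a knight, F is a knave, G is a knight, and H is a knight.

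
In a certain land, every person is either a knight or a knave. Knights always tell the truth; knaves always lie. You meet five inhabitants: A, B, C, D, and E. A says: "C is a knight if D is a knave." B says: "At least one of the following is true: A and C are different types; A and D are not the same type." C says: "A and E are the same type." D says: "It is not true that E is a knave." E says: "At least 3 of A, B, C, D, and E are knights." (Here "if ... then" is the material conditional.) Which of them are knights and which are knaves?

Suppose A is a knave. Then A's statement "C is a knight if D is a knave" would have to be false. Checking the 16 ways to assign the others, none is consistent with every speaker.
(For instance, with B=knave, C=knight, D=knight, E=knight, A's claim "C is a knight if D is a knave" comes out true where it would need to be false.)
So A must be a knight, making "C is a knight if D is a knave" true. Taking A=knight, B=knave, C=knight, D=knight, E=knight, each remaining statement checks out:
  B (knave): "at least one of the following is true: A and C are different types; A and D are not the same type" — false. ✓
  C (knight): "A and E are the same type" — true. ✓
  D (knight): "it is not true that E is a knave" — true. ✓
  E (knight): "at least 3 of A, B, C, D, and E are knights" — true. ✓
This is the unique consistent assignment.

Knights: A, C, D, and E. Knaves: B.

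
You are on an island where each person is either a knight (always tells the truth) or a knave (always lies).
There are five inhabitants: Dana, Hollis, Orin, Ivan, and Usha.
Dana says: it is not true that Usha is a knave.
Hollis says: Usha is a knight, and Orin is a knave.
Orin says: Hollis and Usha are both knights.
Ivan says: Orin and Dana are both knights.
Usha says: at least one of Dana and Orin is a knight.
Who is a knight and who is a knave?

Dana is a knave, Hollis is a knave, Orin is a knave, Ivan is a knave, and Usha is a knave.

Dana is a knave; "it is not true that Usha is a knave" is False, as required.
As a knave, Hollis's statement "Usha is a knight, and Orin is a knave" should be False; it is.
As a knave, Orin's statement "Hollis and Usha are both knights" should be False; it is.
Ivan is a knave; "Orin and Dana are both knights" is False, as required.
Usha (knave): "at least one of Dana and Orin is a knight" — False. ✓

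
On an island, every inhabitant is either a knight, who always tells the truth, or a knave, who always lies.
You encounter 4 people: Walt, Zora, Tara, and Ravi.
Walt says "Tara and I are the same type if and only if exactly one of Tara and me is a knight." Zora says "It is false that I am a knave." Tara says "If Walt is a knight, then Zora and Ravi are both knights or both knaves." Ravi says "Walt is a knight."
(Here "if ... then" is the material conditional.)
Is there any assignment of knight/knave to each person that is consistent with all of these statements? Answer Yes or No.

Yes

One consistent assignment: Walt=knave, Zora=knight, Tara=knight, Ravi=knave.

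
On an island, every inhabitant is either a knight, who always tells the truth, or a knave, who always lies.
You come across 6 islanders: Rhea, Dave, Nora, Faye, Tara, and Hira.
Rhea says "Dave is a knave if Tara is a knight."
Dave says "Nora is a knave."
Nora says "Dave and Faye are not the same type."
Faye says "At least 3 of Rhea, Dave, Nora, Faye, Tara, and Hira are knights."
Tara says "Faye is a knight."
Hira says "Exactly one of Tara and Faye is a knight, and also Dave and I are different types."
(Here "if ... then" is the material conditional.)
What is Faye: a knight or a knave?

Consistent assignments: {Rhea=knight, Dave=knave, Nora=knight, Faye=knight, Tara=knight, Hira=knave}; {Rhea=knave, Dave=knight, Nora=knave, Faye=knight, Tara=knight, Hira=knave}
In every consistent assignment, Faye is a knight.

Faye is a knight.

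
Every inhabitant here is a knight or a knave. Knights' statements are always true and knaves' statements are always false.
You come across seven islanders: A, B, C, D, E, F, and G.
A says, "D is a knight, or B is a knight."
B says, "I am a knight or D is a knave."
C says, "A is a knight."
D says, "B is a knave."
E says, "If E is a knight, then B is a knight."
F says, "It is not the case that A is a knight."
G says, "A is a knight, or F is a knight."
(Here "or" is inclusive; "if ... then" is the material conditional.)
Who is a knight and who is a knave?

A (knight): "D is a knight, or B is a knight" — True. ✓
B is a knight; "I am a knight or D is a knave" is True, as required.
As a knight, C's statement "A is a knight" should be True; it is.
D is a knave; "B is a knave" is false, as required.
Since E is a knight, "if E is a knight, then B is a knight" needs to be True, which holds.
F (knave): "it is not the case that A is a knight" — false. ✓
Since G is a knight, "A is a knight, or F is a knight" needs to be True, which holds.

Knights: A, B, C, E, and G. Knaves: D and F.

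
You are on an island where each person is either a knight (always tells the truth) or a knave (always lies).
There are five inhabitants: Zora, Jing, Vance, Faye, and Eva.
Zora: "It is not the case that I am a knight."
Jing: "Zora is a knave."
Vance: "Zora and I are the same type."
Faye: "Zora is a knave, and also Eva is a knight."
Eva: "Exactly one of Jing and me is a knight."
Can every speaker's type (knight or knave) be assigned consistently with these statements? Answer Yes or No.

No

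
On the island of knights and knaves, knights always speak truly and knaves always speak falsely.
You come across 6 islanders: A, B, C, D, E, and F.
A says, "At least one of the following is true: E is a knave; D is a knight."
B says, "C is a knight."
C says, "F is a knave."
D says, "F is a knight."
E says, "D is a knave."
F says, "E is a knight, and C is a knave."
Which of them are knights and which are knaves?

A is a knave, B is a knight, C is a knight, D is a knave, E is a knight, and F is a knave.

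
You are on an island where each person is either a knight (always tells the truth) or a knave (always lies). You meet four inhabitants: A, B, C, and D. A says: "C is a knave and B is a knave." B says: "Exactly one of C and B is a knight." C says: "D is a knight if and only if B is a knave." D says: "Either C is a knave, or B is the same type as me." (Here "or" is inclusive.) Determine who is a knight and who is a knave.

Knights: B and D. Knaves: A and C.

Since A is a knave, "C is a knave and B is a knave" needs to be False, which holds.
Since B is a knight, "exactly one of C and B is a knight" needs to be true, which holds.
C is a knave; "D is a knight if and only if B is a knave" is False, as required.
Since D is a knight, "either C is a knave, or B is the same type as me" needs to be true, which holds.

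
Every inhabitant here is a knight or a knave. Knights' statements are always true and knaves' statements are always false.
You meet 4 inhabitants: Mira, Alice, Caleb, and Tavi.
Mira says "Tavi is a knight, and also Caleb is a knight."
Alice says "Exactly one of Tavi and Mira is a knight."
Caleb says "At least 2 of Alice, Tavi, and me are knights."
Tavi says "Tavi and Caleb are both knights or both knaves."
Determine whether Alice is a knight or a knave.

Consistent assignments: {Mira=knight, Alice=knave, Caleb=knight, Tavi=knight}
In every consistent assignment, Alice is a knave.

Alice is a knave.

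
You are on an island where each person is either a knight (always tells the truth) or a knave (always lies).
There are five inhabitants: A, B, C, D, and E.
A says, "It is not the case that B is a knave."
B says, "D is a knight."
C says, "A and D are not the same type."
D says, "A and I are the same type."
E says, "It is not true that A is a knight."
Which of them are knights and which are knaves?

A (knight): "it is not the case that B is a knave" — True. ✓
B (knight): "D is a knight" — True. ✓
C (knave): "A and D are not the same type" — False. ✓
D (knight): "A and I are the same type" — True. ✓
E (knave): "it is not true that A is a knight" — False. ✓

A is a knight, B is a knight, C is a knave, D is a knight, and E is a knave.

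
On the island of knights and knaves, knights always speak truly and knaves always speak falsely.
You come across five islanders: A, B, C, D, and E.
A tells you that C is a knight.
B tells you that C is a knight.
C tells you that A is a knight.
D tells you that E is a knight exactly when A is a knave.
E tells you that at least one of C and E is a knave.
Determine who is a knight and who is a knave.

As a knave, A's statement "C is a knight" should be false; it is.
B (knave): "C is a knight" — false. ✓
C is a knave, so "A is a knight" must be false — and it is.
D (knight): "E is a knight exactly when A is a knave" — True. ✓
As a knight, E's statement "at least one of C and E is a knave" should be True; it is.

A is a knave, B is a knave, C is a knave, D is a knight, and E is a knight.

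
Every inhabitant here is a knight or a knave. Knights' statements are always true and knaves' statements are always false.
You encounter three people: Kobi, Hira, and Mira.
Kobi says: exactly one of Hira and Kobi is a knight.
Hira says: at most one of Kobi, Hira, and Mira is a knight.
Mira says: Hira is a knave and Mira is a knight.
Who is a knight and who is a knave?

Kobi is a knight, Hira is a knave, and Mira is a knight.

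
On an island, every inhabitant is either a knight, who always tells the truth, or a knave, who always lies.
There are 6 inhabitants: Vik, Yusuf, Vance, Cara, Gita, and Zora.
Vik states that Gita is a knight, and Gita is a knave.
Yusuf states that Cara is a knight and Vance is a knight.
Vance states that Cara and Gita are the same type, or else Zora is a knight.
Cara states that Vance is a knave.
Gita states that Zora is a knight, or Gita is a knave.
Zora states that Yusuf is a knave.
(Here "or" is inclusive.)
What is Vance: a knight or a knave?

Vance is a knight.

Consistent assignments: {Vik=knave, Yusuf=knave, Vance=knight, Cara=knave, Gita=knight, Zora=knight}
In every consistent assignment, Vance is a knight.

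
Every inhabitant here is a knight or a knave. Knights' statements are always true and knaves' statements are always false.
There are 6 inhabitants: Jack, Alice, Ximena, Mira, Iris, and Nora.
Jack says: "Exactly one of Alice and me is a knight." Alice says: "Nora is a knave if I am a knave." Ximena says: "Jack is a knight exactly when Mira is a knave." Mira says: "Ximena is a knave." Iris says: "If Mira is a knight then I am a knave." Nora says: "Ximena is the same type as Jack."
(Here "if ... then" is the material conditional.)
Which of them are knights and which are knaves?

Since Jack is a knight, "exactly one of Alice and me is a knight" needs to be True, which holds.
Alice is a knave, so "Nora is a knave if I am a knave" must be False — and it is.
Ximena (knight): "Jack is a knight exactly when Mira is a knave" — True. ✓
Mira is a knave, and the claim "Ximena is a knave" is indeed False.
Since Iris is a knight, "if Mira is a knight then I am a knave" needs to be True, which holds.
Since Nora is a knight, "Ximena is the same type as Jack" needs to be True, which holds.

Knights: Jack, Ximena, Iris, and Nora. Knaves: Alice and Mira.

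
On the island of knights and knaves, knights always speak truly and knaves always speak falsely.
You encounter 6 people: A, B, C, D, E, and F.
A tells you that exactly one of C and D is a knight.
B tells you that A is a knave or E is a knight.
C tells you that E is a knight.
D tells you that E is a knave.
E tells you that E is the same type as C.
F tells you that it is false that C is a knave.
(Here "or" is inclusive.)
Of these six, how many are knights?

5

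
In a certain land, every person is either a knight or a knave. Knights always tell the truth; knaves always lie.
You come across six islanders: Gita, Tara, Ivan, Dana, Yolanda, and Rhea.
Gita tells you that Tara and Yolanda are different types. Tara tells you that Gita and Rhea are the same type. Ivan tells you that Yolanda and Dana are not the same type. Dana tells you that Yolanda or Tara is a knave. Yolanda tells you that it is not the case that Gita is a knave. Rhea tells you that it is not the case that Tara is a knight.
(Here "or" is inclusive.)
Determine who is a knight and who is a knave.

Knights: Ivan, Dana, and Rhea. Knaves: Gita, Tara, and Yolanda.

As a knave, Gita's statement "Tara and Yolanda are different types" should be false; it is.
Tara is a knave, and the claim "Gita and Rhea are the same type" is indeed false.
Ivan is a knight, so "Yolanda and Dana are not the same type" must be true — and it is.
As a knight, Dana's statement "Yolanda or Tara is a knave" should be true; it is.
Since Yolanda is a knave, "it is not the case that Gita is a knave" needs to be false, which holds.
Rhea (knight): "it is not the case that Tara is a knight" — true. ✓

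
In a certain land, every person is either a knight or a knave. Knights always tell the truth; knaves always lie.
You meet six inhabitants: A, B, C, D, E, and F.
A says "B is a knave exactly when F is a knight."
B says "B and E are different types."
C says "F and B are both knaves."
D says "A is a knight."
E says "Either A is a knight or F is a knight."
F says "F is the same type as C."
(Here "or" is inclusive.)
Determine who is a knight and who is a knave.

As a knave, A's statement "B is a knave exactly when F is a knight" should be False; it is.
As a knave, B's statement "B and E are different types" should be False; it is.
Since C is a knight, "F and B are both knaves" needs to be true, which holds.
Since D is a knave, "A is a knight" needs to be False, which holds.
As a knave, E's statement "either A is a knight or F is a knight" should be False; it is.
F is a knave, and the claim "F is the same type as C" is indeed False.

A is a knave, B is a knave, C is a knight, D is a knave, E is a knave, and F is a knave.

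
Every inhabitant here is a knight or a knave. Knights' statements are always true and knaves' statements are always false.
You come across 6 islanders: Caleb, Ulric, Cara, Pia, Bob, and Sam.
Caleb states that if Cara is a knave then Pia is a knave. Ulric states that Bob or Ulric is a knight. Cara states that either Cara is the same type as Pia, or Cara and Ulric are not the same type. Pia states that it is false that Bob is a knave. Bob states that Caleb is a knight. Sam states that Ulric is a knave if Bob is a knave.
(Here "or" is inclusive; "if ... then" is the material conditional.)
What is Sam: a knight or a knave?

Sam is a knight.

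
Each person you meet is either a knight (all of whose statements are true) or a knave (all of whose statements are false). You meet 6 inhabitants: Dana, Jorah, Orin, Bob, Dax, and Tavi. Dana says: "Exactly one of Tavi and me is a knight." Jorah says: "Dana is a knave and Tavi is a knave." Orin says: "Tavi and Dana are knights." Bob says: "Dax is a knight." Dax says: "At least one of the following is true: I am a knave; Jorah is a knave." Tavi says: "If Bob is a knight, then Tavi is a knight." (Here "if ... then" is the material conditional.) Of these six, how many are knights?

3

The unique consistent assignment is Dana=knight, Jorah=knave, Orin=knave, Bob=knight, Dax=knight, Tavi=knave.
That has 3 knights.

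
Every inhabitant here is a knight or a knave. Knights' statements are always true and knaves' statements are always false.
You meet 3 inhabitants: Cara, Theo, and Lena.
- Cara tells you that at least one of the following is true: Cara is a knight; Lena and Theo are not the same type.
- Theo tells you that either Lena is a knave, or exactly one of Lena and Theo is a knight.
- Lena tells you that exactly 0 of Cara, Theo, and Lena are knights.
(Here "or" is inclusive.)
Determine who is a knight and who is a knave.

Cara is a knight; "at least one of the following is true: Cara is a knight; Lena and Theo are not the same type" is true, as required.
Theo is a knight, so "either Lena is a knave, or exactly one of Lena and Theo is a knight" must be true — and it is.
As a knave, Lena's statement "exactly 0 of Cara, Theo, and Lena are knights" should be False; it is.

Cara is a knight, Theo is a knight, and Lena is a knave.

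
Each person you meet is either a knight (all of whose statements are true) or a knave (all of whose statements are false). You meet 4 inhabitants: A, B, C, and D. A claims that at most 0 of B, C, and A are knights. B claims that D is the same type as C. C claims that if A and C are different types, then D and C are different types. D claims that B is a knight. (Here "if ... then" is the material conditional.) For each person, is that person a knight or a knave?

Knights: C. Knaves: A, B, and D.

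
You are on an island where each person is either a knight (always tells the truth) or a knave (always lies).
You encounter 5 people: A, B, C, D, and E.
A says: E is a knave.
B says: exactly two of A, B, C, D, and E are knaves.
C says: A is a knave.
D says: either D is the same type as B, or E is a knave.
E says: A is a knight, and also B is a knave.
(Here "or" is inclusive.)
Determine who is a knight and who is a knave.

A is a knight; "E is a knave" is true, as required.
B is a knight, so "exactly two of A, B, C, D, and E are knaves" must be true — and it is.
Since C is a knave, "A is a knave" needs to be false, which holds.
D (knight): "either D is the same type as B, or E is a knave" — true. ✓
E is a knave, and the claim "A is a knight, and also B is a knave" is indeed false.

Knights: A, B, and D. Knaves: C and E.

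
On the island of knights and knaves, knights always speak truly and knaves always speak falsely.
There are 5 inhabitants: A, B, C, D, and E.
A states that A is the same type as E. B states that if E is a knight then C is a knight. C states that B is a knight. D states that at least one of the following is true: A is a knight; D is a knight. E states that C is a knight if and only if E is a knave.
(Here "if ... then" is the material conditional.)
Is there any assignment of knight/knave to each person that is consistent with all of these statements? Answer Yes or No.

Yes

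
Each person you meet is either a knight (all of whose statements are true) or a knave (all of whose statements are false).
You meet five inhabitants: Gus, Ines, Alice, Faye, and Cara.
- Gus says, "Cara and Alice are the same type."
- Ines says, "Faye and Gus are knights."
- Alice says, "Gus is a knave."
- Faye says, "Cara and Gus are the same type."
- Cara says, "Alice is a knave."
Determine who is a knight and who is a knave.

Knights: Alice and Faye. Knaves: Gus, Ines, and Cara.

Gus is a knave, and the claim "Cara and Alice are the same type" is indeed False.
Ines (knave): "Faye and Gus are knights" — False. ✓
As a knight, Alice's statement "Gus is a knave" should be True; it is.
Faye is a knight; "Cara and Gus are the same type" is True, as required.
Cara is a knave; "Alice is a knave" is False, as required.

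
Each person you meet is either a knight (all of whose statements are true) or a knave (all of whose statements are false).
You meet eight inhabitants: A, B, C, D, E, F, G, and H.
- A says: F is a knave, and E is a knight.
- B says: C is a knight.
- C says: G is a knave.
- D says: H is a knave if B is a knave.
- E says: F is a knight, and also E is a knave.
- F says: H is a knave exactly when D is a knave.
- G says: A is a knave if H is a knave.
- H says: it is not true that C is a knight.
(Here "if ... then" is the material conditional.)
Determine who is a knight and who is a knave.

As a knave, A's statement "F is a knave, and E is a knight" should be false; it is.
B (knave): "C is a knight" — false. ✓
As a knave, C's statement "G is a knave" should be false; it is.
D is a knave, and the claim "H is a knave if B is a knave" is indeed false.
E is a knave, and the claim "F is a knight, and also E is a knave" is indeed false.
F is a knave; "H is a knave exactly when D is a knave" is false, as required.
G is a knight, and the claim "A is a knave if H is a knave" is indeed true.
H is a knight; "it is not true that C is a knight" is true, as required.

A is a knave, B is a knave, C is a knave, D is a knave, E is a knave, F is a knave, G is a knight, and H is a knight.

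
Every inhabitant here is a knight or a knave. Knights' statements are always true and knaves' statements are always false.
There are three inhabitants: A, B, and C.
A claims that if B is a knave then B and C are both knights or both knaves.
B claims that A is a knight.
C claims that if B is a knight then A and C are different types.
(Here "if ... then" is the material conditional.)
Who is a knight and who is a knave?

Knights: C. Knaves: A and B.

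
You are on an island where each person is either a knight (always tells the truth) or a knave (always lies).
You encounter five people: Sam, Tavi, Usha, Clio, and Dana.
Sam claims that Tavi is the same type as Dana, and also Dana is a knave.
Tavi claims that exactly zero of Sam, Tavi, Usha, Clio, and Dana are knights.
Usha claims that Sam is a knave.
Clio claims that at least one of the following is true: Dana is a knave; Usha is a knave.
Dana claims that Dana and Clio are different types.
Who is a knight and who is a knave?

Knights: Usha and Dana. Knaves: Sam, Tavi, and Clio.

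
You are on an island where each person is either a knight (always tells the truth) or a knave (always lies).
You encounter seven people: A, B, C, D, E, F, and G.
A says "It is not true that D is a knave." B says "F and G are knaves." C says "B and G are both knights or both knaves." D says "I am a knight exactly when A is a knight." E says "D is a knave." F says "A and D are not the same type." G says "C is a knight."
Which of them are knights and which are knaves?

A is a knight, B is a knight, C is a knave, D is a knight, E is a knave, F is a knave, and G is a knave.

A is a knight, so "it is not true that D is a knave" must be true — and it is.
As a knight, B's statement "F and G are knaves" should be true; it is.
C is a knave, so "B and G are both knights or both knaves" must be false — and it is.
D is a knight, and the claim "I am a knight exactly when A is a knight" is indeed true.
Since E is a knave, "D is a knave" needs to be false, which holds.
F is a knave, and the claim "A and D are not the same type" is indeed false.
As a knave, G's statement "C is a knight" should be false; it is.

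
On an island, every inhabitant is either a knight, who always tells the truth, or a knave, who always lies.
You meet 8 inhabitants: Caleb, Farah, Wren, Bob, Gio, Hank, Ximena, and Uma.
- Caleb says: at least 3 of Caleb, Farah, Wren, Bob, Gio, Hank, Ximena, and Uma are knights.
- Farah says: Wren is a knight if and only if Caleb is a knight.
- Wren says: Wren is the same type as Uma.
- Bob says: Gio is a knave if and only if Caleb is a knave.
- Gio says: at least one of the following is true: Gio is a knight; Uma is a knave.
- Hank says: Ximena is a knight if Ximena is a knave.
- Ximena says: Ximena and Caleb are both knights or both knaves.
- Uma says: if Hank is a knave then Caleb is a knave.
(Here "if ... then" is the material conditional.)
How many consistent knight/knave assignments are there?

4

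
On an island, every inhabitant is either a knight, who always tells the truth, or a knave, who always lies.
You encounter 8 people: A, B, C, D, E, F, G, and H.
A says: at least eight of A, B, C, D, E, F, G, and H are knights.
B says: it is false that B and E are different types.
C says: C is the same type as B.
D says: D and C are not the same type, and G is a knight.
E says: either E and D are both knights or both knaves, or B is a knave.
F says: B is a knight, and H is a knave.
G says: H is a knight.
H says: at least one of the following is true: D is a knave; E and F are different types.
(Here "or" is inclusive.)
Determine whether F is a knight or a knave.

F is a knave.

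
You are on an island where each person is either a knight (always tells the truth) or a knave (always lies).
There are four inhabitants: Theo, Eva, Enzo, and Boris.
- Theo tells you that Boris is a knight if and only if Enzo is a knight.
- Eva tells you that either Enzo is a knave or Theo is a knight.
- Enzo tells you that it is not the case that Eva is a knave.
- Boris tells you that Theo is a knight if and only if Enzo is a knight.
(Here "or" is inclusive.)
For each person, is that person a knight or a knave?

Theo is a knight, Eva is a knight, Enzo is a knight, and Boris is a knight.

Theo (knight): "Boris is a knight if and only if Enzo is a knight" — True. ✓
Eva is a knight, so "either Enzo is a knave or Theo is a knight" must be True — and it is.
Enzo (knight): "it is not the case that Eva is a knave" — True. ✓
Boris is a knight, so "Theo is a knight if and only if Enzo is a knight" must be True — and it is.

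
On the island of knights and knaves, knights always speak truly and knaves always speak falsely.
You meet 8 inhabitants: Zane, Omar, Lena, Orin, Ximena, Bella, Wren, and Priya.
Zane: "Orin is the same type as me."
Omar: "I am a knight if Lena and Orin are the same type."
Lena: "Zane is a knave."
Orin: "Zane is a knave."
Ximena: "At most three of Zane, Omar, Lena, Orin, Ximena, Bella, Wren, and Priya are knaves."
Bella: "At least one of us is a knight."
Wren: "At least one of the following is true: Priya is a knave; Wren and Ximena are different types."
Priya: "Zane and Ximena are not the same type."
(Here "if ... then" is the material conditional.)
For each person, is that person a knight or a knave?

Zane is a knave, Omar is a knave, Lena is a knight, Orin is a knight, Ximena is a knave, Bella is a knight, Wren is a knight, and Priya is a knave.

Zane (knave): "Orin is the same type as me" — false. ✓
As a knave, Omar's statement "I am a knight if Lena and Orin are the same type" should be false; it is.
Lena (knight): "Zane is a knave" — true. ✓
Orin is a knight, so "Zane is a knave" must be true — and it is.
As a knave, Ximena's statement "at most three of Zane, Omar, Lena, Orin, Ximena, Bella, Wren, and Priya are knaves" should be false; it is.
Since Bella is a knight, "at least one of us is a knight" needs to be true, which holds.
Wren is a knight; "at least one of the following is true: Priya is a knave; Wren and Ximena are different types" is true, as required.
Priya is a knave, so "Zane and Ximena are not the same type" must be false — and it is.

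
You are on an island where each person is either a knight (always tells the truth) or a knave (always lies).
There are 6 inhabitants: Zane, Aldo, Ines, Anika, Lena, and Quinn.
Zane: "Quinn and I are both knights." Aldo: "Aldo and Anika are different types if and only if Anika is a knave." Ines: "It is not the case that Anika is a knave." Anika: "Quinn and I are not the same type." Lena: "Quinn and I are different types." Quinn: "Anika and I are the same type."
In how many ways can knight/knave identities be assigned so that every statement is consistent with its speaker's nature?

4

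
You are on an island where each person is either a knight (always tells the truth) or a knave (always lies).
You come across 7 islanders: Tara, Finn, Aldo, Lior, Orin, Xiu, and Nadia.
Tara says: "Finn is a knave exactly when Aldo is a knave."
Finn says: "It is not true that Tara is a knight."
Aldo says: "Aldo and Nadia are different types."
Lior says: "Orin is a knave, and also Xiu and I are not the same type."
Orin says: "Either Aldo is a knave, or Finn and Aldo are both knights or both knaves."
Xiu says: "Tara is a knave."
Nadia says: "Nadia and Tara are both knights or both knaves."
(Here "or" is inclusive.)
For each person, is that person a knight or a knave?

Since Tara is a knight, "Finn is a knave exactly when Aldo is a knave" needs to be True, which holds.
Finn is a knave, so "it is not true that Tara is a knight" must be False — and it is.
Aldo is a knave; "Aldo and Nadia are different types" is False, as required.
Lior is a knave, so "Orin is a knave, and also Xiu and I are not the same type" must be False — and it is.
As a knight, Orin's statement "either Aldo is a knave, or Finn and Aldo are both knights or both knaves" should be True; it is.
Since Xiu is a knave, "Tara is a knave" needs to be False, which holds.
Nadia (knave): "Nadia and Tara are both knights or both knaves" — False. ✓

Knights: Tara and Orin. Knaves: Finn, Aldo, Lior, Xiu, and Nadia.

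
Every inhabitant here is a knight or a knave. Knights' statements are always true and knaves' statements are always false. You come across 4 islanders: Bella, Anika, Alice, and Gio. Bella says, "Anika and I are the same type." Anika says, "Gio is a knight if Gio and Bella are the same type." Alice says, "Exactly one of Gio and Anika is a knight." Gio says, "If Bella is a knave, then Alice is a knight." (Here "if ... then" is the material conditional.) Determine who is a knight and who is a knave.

Bella is a knight, Anika is a knight, Alice is a knave, and Gio is a knight.

Suppose Bella is a knave. Then Bella's statement "Anika and I are the same type" would have to be false. Checking the 8 ways to assign the others, none is consistent with every speaker.
(For instance, with Anika=knight, Alice=knave, Gio=knight, Gio's claim "if Bella is a knave, then Alice is a knight" comes out false where it would need to be true.)
So Bella must be a knight, making "Anika and I are the same type" true. Taking Bella=knight, Anika=knight, Alice=knave, Gio=knight, each remaining statement checks out:
  Anika (knight): "Gio is a knight if Gio and Bella are the same type" — true. ✓
  Alice (knave): "exactly one of Gio and Anika is a knight" — false. ✓
  Gio (knight): "if Bella is a knave, then Alice is a knight" — true. ✓
This is the unique consistent assignment.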